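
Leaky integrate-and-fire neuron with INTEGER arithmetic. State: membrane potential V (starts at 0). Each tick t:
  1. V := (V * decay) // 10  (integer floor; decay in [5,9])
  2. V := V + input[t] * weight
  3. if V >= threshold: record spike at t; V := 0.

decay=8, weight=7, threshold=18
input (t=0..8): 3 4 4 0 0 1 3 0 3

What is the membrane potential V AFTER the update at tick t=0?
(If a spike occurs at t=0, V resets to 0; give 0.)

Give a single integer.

Answer: 0

Derivation:
t=0: input=3 -> V=0 FIRE
t=1: input=4 -> V=0 FIRE
t=2: input=4 -> V=0 FIRE
t=3: input=0 -> V=0
t=4: input=0 -> V=0
t=5: input=1 -> V=7
t=6: input=3 -> V=0 FIRE
t=7: input=0 -> V=0
t=8: input=3 -> V=0 FIRE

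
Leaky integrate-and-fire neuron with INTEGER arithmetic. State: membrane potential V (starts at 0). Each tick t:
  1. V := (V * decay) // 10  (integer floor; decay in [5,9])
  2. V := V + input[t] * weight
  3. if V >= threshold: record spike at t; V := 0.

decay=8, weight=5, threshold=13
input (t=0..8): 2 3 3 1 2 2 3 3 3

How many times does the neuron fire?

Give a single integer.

t=0: input=2 -> V=10
t=1: input=3 -> V=0 FIRE
t=2: input=3 -> V=0 FIRE
t=3: input=1 -> V=5
t=4: input=2 -> V=0 FIRE
t=5: input=2 -> V=10
t=6: input=3 -> V=0 FIRE
t=7: input=3 -> V=0 FIRE
t=8: input=3 -> V=0 FIRE

Answer: 6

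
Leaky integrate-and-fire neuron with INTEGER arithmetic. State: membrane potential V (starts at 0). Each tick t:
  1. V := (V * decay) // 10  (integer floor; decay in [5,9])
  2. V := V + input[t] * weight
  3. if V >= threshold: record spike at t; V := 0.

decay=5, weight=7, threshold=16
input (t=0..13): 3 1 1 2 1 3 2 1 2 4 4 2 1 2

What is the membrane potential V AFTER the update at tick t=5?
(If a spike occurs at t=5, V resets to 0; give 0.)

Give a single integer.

t=0: input=3 -> V=0 FIRE
t=1: input=1 -> V=7
t=2: input=1 -> V=10
t=3: input=2 -> V=0 FIRE
t=4: input=1 -> V=7
t=5: input=3 -> V=0 FIRE
t=6: input=2 -> V=14
t=7: input=1 -> V=14
t=8: input=2 -> V=0 FIRE
t=9: input=4 -> V=0 FIRE
t=10: input=4 -> V=0 FIRE
t=11: input=2 -> V=14
t=12: input=1 -> V=14
t=13: input=2 -> V=0 FIRE

Answer: 0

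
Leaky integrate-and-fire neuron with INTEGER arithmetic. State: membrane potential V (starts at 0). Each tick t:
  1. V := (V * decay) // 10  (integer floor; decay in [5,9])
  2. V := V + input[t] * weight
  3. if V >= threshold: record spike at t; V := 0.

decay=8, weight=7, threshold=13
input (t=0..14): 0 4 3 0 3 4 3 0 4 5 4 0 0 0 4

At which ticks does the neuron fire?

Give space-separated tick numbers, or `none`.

t=0: input=0 -> V=0
t=1: input=4 -> V=0 FIRE
t=2: input=3 -> V=0 FIRE
t=3: input=0 -> V=0
t=4: input=3 -> V=0 FIRE
t=5: input=4 -> V=0 FIRE
t=6: input=3 -> V=0 FIRE
t=7: input=0 -> V=0
t=8: input=4 -> V=0 FIRE
t=9: input=5 -> V=0 FIRE
t=10: input=4 -> V=0 FIRE
t=11: input=0 -> V=0
t=12: input=0 -> V=0
t=13: input=0 -> V=0
t=14: input=4 -> V=0 FIRE

Answer: 1 2 4 5 6 8 9 10 14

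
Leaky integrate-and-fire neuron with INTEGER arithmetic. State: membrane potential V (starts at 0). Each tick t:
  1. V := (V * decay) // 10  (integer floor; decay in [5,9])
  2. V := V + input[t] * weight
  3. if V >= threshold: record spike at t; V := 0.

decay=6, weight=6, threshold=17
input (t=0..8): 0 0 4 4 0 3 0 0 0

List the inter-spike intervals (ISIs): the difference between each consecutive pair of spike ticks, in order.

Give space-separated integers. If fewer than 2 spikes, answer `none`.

Answer: 1 2

Derivation:
t=0: input=0 -> V=0
t=1: input=0 -> V=0
t=2: input=4 -> V=0 FIRE
t=3: input=4 -> V=0 FIRE
t=4: input=0 -> V=0
t=5: input=3 -> V=0 FIRE
t=6: input=0 -> V=0
t=7: input=0 -> V=0
t=8: input=0 -> V=0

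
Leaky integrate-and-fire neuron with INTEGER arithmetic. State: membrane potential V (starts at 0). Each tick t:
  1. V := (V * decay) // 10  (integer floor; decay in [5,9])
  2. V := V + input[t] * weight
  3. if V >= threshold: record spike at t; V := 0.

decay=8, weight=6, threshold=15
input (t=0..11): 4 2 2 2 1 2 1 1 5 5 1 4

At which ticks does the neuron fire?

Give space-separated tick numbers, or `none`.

Answer: 0 2 4 6 8 9 11

Derivation:
t=0: input=4 -> V=0 FIRE
t=1: input=2 -> V=12
t=2: input=2 -> V=0 FIRE
t=3: input=2 -> V=12
t=4: input=1 -> V=0 FIRE
t=5: input=2 -> V=12
t=6: input=1 -> V=0 FIRE
t=7: input=1 -> V=6
t=8: input=5 -> V=0 FIRE
t=9: input=5 -> V=0 FIRE
t=10: input=1 -> V=6
t=11: input=4 -> V=0 FIRE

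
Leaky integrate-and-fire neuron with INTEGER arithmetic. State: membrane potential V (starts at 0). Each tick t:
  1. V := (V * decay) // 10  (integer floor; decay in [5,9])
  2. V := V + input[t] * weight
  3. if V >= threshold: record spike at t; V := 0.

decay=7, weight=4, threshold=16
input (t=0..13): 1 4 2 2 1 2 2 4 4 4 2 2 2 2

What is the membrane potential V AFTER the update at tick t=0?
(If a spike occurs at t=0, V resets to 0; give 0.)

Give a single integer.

Answer: 4

Derivation:
t=0: input=1 -> V=4
t=1: input=4 -> V=0 FIRE
t=2: input=2 -> V=8
t=3: input=2 -> V=13
t=4: input=1 -> V=13
t=5: input=2 -> V=0 FIRE
t=6: input=2 -> V=8
t=7: input=4 -> V=0 FIRE
t=8: input=4 -> V=0 FIRE
t=9: input=4 -> V=0 FIRE
t=10: input=2 -> V=8
t=11: input=2 -> V=13
t=12: input=2 -> V=0 FIRE
t=13: input=2 -> V=8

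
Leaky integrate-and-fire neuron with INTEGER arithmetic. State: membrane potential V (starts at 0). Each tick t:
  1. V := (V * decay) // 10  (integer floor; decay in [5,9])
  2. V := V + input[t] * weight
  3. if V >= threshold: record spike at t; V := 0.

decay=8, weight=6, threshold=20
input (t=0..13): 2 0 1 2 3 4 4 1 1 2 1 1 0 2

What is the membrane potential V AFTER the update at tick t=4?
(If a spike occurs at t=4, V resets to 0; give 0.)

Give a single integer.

t=0: input=2 -> V=12
t=1: input=0 -> V=9
t=2: input=1 -> V=13
t=3: input=2 -> V=0 FIRE
t=4: input=3 -> V=18
t=5: input=4 -> V=0 FIRE
t=6: input=4 -> V=0 FIRE
t=7: input=1 -> V=6
t=8: input=1 -> V=10
t=9: input=2 -> V=0 FIRE
t=10: input=1 -> V=6
t=11: input=1 -> V=10
t=12: input=0 -> V=8
t=13: input=2 -> V=18

Answer: 18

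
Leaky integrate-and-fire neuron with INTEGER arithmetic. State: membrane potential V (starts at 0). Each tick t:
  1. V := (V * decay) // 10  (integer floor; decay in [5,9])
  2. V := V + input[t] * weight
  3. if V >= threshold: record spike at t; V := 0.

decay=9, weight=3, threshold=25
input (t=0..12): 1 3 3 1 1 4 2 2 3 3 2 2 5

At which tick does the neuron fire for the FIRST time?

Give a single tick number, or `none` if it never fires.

Answer: 5

Derivation:
t=0: input=1 -> V=3
t=1: input=3 -> V=11
t=2: input=3 -> V=18
t=3: input=1 -> V=19
t=4: input=1 -> V=20
t=5: input=4 -> V=0 FIRE
t=6: input=2 -> V=6
t=7: input=2 -> V=11
t=8: input=3 -> V=18
t=9: input=3 -> V=0 FIRE
t=10: input=2 -> V=6
t=11: input=2 -> V=11
t=12: input=5 -> V=24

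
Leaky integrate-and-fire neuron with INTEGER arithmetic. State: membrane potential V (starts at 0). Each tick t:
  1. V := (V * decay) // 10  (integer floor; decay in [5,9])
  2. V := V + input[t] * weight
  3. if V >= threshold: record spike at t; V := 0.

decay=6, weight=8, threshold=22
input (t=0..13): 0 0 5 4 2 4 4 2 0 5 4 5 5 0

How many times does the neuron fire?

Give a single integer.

Answer: 8

Derivation:
t=0: input=0 -> V=0
t=1: input=0 -> V=0
t=2: input=5 -> V=0 FIRE
t=3: input=4 -> V=0 FIRE
t=4: input=2 -> V=16
t=5: input=4 -> V=0 FIRE
t=6: input=4 -> V=0 FIRE
t=7: input=2 -> V=16
t=8: input=0 -> V=9
t=9: input=5 -> V=0 FIRE
t=10: input=4 -> V=0 FIRE
t=11: input=5 -> V=0 FIRE
t=12: input=5 -> V=0 FIRE
t=13: input=0 -> V=0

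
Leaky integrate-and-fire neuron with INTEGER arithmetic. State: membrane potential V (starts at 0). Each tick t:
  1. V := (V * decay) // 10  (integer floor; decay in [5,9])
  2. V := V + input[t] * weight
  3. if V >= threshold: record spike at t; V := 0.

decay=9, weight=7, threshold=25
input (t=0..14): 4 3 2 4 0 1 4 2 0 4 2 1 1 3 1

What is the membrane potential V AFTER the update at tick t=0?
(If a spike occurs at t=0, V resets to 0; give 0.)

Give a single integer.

t=0: input=4 -> V=0 FIRE
t=1: input=3 -> V=21
t=2: input=2 -> V=0 FIRE
t=3: input=4 -> V=0 FIRE
t=4: input=0 -> V=0
t=5: input=1 -> V=7
t=6: input=4 -> V=0 FIRE
t=7: input=2 -> V=14
t=8: input=0 -> V=12
t=9: input=4 -> V=0 FIRE
t=10: input=2 -> V=14
t=11: input=1 -> V=19
t=12: input=1 -> V=24
t=13: input=3 -> V=0 FIRE
t=14: input=1 -> V=7

Answer: 0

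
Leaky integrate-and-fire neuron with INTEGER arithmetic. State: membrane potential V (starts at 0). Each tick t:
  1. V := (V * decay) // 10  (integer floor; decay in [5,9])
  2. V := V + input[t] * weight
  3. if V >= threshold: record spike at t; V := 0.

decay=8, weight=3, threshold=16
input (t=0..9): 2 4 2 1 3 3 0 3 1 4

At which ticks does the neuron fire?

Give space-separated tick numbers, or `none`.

Answer: 1 5 9

Derivation:
t=0: input=2 -> V=6
t=1: input=4 -> V=0 FIRE
t=2: input=2 -> V=6
t=3: input=1 -> V=7
t=4: input=3 -> V=14
t=5: input=3 -> V=0 FIRE
t=6: input=0 -> V=0
t=7: input=3 -> V=9
t=8: input=1 -> V=10
t=9: input=4 -> V=0 FIRE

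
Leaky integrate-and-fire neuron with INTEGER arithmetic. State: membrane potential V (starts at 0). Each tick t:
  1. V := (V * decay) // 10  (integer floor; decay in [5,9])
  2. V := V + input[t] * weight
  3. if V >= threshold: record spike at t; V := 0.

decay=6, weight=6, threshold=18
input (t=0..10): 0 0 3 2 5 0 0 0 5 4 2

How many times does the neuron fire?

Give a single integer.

Answer: 4

Derivation:
t=0: input=0 -> V=0
t=1: input=0 -> V=0
t=2: input=3 -> V=0 FIRE
t=3: input=2 -> V=12
t=4: input=5 -> V=0 FIRE
t=5: input=0 -> V=0
t=6: input=0 -> V=0
t=7: input=0 -> V=0
t=8: input=5 -> V=0 FIRE
t=9: input=4 -> V=0 FIRE
t=10: input=2 -> V=12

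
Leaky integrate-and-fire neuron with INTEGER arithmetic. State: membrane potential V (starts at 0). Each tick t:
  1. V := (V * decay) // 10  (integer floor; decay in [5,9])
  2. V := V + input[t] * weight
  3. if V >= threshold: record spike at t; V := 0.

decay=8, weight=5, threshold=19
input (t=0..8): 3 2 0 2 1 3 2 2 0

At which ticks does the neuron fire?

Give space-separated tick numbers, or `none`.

t=0: input=3 -> V=15
t=1: input=2 -> V=0 FIRE
t=2: input=0 -> V=0
t=3: input=2 -> V=10
t=4: input=1 -> V=13
t=5: input=3 -> V=0 FIRE
t=6: input=2 -> V=10
t=7: input=2 -> V=18
t=8: input=0 -> V=14

Answer: 1 5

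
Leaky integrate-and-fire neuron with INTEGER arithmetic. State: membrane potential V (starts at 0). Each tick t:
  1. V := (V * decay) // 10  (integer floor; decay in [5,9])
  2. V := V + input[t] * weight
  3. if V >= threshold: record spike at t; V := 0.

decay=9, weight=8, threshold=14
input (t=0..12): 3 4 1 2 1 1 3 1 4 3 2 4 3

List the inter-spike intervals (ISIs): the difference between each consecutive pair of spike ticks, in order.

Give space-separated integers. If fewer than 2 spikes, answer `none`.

t=0: input=3 -> V=0 FIRE
t=1: input=4 -> V=0 FIRE
t=2: input=1 -> V=8
t=3: input=2 -> V=0 FIRE
t=4: input=1 -> V=8
t=5: input=1 -> V=0 FIRE
t=6: input=3 -> V=0 FIRE
t=7: input=1 -> V=8
t=8: input=4 -> V=0 FIRE
t=9: input=3 -> V=0 FIRE
t=10: input=2 -> V=0 FIRE
t=11: input=4 -> V=0 FIRE
t=12: input=3 -> V=0 FIRE

Answer: 1 2 2 1 2 1 1 1 1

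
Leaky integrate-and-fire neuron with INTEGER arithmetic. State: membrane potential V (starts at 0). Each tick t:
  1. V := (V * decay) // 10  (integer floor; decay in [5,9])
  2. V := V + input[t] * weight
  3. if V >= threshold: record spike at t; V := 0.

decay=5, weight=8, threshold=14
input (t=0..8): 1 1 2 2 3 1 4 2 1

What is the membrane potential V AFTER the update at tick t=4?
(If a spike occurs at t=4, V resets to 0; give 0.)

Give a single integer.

Answer: 0

Derivation:
t=0: input=1 -> V=8
t=1: input=1 -> V=12
t=2: input=2 -> V=0 FIRE
t=3: input=2 -> V=0 FIRE
t=4: input=3 -> V=0 FIRE
t=5: input=1 -> V=8
t=6: input=4 -> V=0 FIRE
t=7: input=2 -> V=0 FIRE
t=8: input=1 -> V=8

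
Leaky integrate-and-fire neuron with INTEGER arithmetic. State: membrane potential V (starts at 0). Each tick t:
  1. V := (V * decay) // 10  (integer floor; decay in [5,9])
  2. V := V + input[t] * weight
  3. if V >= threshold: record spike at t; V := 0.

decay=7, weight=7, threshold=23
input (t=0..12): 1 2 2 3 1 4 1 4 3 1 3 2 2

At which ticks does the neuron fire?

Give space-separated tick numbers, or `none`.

t=0: input=1 -> V=7
t=1: input=2 -> V=18
t=2: input=2 -> V=0 FIRE
t=3: input=3 -> V=21
t=4: input=1 -> V=21
t=5: input=4 -> V=0 FIRE
t=6: input=1 -> V=7
t=7: input=4 -> V=0 FIRE
t=8: input=3 -> V=21
t=9: input=1 -> V=21
t=10: input=3 -> V=0 FIRE
t=11: input=2 -> V=14
t=12: input=2 -> V=0 FIRE

Answer: 2 5 7 10 12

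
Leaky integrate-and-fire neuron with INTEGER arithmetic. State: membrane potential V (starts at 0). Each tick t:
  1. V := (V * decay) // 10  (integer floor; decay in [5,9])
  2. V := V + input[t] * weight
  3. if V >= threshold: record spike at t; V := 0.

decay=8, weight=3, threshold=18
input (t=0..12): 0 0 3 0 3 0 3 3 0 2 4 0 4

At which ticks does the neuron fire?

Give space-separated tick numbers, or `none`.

Answer: 7 12

Derivation:
t=0: input=0 -> V=0
t=1: input=0 -> V=0
t=2: input=3 -> V=9
t=3: input=0 -> V=7
t=4: input=3 -> V=14
t=5: input=0 -> V=11
t=6: input=3 -> V=17
t=7: input=3 -> V=0 FIRE
t=8: input=0 -> V=0
t=9: input=2 -> V=6
t=10: input=4 -> V=16
t=11: input=0 -> V=12
t=12: input=4 -> V=0 FIRE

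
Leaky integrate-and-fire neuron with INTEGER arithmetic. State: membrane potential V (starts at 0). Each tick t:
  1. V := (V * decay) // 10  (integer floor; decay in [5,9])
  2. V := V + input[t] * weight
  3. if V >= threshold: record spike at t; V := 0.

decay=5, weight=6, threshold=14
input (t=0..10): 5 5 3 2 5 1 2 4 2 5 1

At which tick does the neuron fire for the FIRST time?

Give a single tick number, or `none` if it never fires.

Answer: 0

Derivation:
t=0: input=5 -> V=0 FIRE
t=1: input=5 -> V=0 FIRE
t=2: input=3 -> V=0 FIRE
t=3: input=2 -> V=12
t=4: input=5 -> V=0 FIRE
t=5: input=1 -> V=6
t=6: input=2 -> V=0 FIRE
t=7: input=4 -> V=0 FIRE
t=8: input=2 -> V=12
t=9: input=5 -> V=0 FIRE
t=10: input=1 -> V=6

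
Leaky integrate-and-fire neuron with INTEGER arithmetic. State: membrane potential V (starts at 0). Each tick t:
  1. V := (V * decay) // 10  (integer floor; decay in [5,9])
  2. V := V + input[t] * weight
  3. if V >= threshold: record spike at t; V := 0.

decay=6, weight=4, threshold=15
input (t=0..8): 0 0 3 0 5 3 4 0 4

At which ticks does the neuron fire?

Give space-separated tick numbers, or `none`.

Answer: 4 6 8

Derivation:
t=0: input=0 -> V=0
t=1: input=0 -> V=0
t=2: input=3 -> V=12
t=3: input=0 -> V=7
t=4: input=5 -> V=0 FIRE
t=5: input=3 -> V=12
t=6: input=4 -> V=0 FIRE
t=7: input=0 -> V=0
t=8: input=4 -> V=0 FIRE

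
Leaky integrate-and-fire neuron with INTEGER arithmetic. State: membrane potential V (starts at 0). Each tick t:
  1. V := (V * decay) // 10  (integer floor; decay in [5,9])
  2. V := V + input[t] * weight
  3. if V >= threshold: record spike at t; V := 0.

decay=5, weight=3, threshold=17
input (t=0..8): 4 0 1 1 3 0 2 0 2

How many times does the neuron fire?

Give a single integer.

t=0: input=4 -> V=12
t=1: input=0 -> V=6
t=2: input=1 -> V=6
t=3: input=1 -> V=6
t=4: input=3 -> V=12
t=5: input=0 -> V=6
t=6: input=2 -> V=9
t=7: input=0 -> V=4
t=8: input=2 -> V=8

Answer: 0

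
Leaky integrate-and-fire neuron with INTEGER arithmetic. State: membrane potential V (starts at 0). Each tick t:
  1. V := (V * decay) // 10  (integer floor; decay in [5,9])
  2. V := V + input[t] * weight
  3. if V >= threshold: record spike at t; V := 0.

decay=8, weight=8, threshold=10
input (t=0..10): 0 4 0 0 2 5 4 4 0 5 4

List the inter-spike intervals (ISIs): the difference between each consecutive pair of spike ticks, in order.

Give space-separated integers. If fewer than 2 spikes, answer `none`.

t=0: input=0 -> V=0
t=1: input=4 -> V=0 FIRE
t=2: input=0 -> V=0
t=3: input=0 -> V=0
t=4: input=2 -> V=0 FIRE
t=5: input=5 -> V=0 FIRE
t=6: input=4 -> V=0 FIRE
t=7: input=4 -> V=0 FIRE
t=8: input=0 -> V=0
t=9: input=5 -> V=0 FIRE
t=10: input=4 -> V=0 FIRE

Answer: 3 1 1 1 2 1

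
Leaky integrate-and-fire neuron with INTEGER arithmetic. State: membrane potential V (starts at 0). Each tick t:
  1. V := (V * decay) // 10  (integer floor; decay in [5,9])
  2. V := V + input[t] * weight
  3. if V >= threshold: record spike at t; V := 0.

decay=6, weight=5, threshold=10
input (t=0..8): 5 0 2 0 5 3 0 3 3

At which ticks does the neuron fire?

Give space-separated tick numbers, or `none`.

Answer: 0 2 4 5 7 8

Derivation:
t=0: input=5 -> V=0 FIRE
t=1: input=0 -> V=0
t=2: input=2 -> V=0 FIRE
t=3: input=0 -> V=0
t=4: input=5 -> V=0 FIRE
t=5: input=3 -> V=0 FIRE
t=6: input=0 -> V=0
t=7: input=3 -> V=0 FIRE
t=8: input=3 -> V=0 FIRE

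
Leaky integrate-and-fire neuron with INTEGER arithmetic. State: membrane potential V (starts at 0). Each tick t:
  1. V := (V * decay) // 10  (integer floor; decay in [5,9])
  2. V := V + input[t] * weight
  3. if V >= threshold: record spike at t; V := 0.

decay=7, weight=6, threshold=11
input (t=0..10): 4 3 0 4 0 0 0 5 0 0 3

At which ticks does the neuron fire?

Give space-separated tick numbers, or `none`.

t=0: input=4 -> V=0 FIRE
t=1: input=3 -> V=0 FIRE
t=2: input=0 -> V=0
t=3: input=4 -> V=0 FIRE
t=4: input=0 -> V=0
t=5: input=0 -> V=0
t=6: input=0 -> V=0
t=7: input=5 -> V=0 FIRE
t=8: input=0 -> V=0
t=9: input=0 -> V=0
t=10: input=3 -> V=0 FIRE

Answer: 0 1 3 7 10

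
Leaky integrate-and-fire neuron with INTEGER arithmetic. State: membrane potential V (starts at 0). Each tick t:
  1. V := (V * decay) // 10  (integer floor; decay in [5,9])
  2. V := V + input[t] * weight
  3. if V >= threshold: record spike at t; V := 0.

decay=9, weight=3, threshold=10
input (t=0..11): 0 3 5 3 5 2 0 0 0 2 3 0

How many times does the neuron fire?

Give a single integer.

t=0: input=0 -> V=0
t=1: input=3 -> V=9
t=2: input=5 -> V=0 FIRE
t=3: input=3 -> V=9
t=4: input=5 -> V=0 FIRE
t=5: input=2 -> V=6
t=6: input=0 -> V=5
t=7: input=0 -> V=4
t=8: input=0 -> V=3
t=9: input=2 -> V=8
t=10: input=3 -> V=0 FIRE
t=11: input=0 -> V=0

Answer: 3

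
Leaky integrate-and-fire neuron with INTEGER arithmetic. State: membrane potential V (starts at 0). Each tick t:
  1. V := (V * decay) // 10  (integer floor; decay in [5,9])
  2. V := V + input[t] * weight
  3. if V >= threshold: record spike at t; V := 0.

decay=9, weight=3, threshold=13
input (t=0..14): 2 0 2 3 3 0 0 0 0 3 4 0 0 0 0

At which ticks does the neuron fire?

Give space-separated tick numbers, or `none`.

Answer: 3 9

Derivation:
t=0: input=2 -> V=6
t=1: input=0 -> V=5
t=2: input=2 -> V=10
t=3: input=3 -> V=0 FIRE
t=4: input=3 -> V=9
t=5: input=0 -> V=8
t=6: input=0 -> V=7
t=7: input=0 -> V=6
t=8: input=0 -> V=5
t=9: input=3 -> V=0 FIRE
t=10: input=4 -> V=12
t=11: input=0 -> V=10
t=12: input=0 -> V=9
t=13: input=0 -> V=8
t=14: input=0 -> V=7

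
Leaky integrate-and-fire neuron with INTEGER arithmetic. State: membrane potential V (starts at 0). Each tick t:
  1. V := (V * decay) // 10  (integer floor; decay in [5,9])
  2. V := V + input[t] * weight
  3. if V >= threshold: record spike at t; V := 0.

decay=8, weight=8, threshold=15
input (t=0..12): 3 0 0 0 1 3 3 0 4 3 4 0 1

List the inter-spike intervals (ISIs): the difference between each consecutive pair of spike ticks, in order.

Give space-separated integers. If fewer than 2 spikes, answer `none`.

Answer: 5 1 2 1 1

Derivation:
t=0: input=3 -> V=0 FIRE
t=1: input=0 -> V=0
t=2: input=0 -> V=0
t=3: input=0 -> V=0
t=4: input=1 -> V=8
t=5: input=3 -> V=0 FIRE
t=6: input=3 -> V=0 FIRE
t=7: input=0 -> V=0
t=8: input=4 -> V=0 FIRE
t=9: input=3 -> V=0 FIRE
t=10: input=4 -> V=0 FIRE
t=11: input=0 -> V=0
t=12: input=1 -> V=8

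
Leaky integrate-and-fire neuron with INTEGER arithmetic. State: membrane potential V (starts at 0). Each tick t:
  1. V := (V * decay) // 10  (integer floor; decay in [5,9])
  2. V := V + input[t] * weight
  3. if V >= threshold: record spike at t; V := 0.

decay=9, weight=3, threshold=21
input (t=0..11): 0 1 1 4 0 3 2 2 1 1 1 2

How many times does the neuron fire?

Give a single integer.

Answer: 1

Derivation:
t=0: input=0 -> V=0
t=1: input=1 -> V=3
t=2: input=1 -> V=5
t=3: input=4 -> V=16
t=4: input=0 -> V=14
t=5: input=3 -> V=0 FIRE
t=6: input=2 -> V=6
t=7: input=2 -> V=11
t=8: input=1 -> V=12
t=9: input=1 -> V=13
t=10: input=1 -> V=14
t=11: input=2 -> V=18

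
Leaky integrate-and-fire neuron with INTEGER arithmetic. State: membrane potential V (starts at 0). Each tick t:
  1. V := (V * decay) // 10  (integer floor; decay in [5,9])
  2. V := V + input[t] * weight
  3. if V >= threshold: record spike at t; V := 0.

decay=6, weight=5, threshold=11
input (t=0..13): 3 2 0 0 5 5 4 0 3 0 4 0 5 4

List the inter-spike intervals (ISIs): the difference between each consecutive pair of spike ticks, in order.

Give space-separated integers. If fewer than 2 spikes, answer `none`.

t=0: input=3 -> V=0 FIRE
t=1: input=2 -> V=10
t=2: input=0 -> V=6
t=3: input=0 -> V=3
t=4: input=5 -> V=0 FIRE
t=5: input=5 -> V=0 FIRE
t=6: input=4 -> V=0 FIRE
t=7: input=0 -> V=0
t=8: input=3 -> V=0 FIRE
t=9: input=0 -> V=0
t=10: input=4 -> V=0 FIRE
t=11: input=0 -> V=0
t=12: input=5 -> V=0 FIRE
t=13: input=4 -> V=0 FIRE

Answer: 4 1 1 2 2 2 1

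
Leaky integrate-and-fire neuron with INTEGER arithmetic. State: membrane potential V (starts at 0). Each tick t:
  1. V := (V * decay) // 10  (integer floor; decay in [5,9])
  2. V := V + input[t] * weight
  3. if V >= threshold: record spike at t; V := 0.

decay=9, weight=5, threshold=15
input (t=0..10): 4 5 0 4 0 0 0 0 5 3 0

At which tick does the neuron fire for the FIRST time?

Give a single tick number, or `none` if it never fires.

Answer: 0

Derivation:
t=0: input=4 -> V=0 FIRE
t=1: input=5 -> V=0 FIRE
t=2: input=0 -> V=0
t=3: input=4 -> V=0 FIRE
t=4: input=0 -> V=0
t=5: input=0 -> V=0
t=6: input=0 -> V=0
t=7: input=0 -> V=0
t=8: input=5 -> V=0 FIRE
t=9: input=3 -> V=0 FIRE
t=10: input=0 -> V=0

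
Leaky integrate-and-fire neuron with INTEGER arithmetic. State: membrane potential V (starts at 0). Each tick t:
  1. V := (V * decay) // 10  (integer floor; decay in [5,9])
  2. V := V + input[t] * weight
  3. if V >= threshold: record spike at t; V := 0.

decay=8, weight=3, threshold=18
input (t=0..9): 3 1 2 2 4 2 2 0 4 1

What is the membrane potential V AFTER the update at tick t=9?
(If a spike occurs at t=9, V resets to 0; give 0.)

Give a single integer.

Answer: 3

Derivation:
t=0: input=3 -> V=9
t=1: input=1 -> V=10
t=2: input=2 -> V=14
t=3: input=2 -> V=17
t=4: input=4 -> V=0 FIRE
t=5: input=2 -> V=6
t=6: input=2 -> V=10
t=7: input=0 -> V=8
t=8: input=4 -> V=0 FIRE
t=9: input=1 -> V=3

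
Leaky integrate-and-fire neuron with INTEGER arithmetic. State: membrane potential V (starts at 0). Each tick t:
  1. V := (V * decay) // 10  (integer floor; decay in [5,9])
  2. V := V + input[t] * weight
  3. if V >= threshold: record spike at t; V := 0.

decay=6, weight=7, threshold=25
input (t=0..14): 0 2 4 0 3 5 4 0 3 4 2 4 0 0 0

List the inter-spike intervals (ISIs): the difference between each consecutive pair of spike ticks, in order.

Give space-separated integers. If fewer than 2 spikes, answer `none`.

t=0: input=0 -> V=0
t=1: input=2 -> V=14
t=2: input=4 -> V=0 FIRE
t=3: input=0 -> V=0
t=4: input=3 -> V=21
t=5: input=5 -> V=0 FIRE
t=6: input=4 -> V=0 FIRE
t=7: input=0 -> V=0
t=8: input=3 -> V=21
t=9: input=4 -> V=0 FIRE
t=10: input=2 -> V=14
t=11: input=4 -> V=0 FIRE
t=12: input=0 -> V=0
t=13: input=0 -> V=0
t=14: input=0 -> V=0

Answer: 3 1 3 2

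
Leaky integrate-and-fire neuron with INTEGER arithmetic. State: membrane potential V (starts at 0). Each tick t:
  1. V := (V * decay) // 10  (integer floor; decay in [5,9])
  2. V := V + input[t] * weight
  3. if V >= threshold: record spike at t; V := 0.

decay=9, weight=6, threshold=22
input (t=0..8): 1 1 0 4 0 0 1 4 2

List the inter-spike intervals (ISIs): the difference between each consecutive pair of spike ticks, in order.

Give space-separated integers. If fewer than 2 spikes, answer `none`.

Answer: 4

Derivation:
t=0: input=1 -> V=6
t=1: input=1 -> V=11
t=2: input=0 -> V=9
t=3: input=4 -> V=0 FIRE
t=4: input=0 -> V=0
t=5: input=0 -> V=0
t=6: input=1 -> V=6
t=7: input=4 -> V=0 FIRE
t=8: input=2 -> V=12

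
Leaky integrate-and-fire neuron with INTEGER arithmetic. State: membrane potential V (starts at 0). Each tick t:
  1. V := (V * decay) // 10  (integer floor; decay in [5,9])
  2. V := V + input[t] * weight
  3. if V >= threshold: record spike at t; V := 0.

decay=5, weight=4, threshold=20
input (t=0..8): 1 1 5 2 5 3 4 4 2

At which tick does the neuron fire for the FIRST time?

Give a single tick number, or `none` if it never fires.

Answer: 2

Derivation:
t=0: input=1 -> V=4
t=1: input=1 -> V=6
t=2: input=5 -> V=0 FIRE
t=3: input=2 -> V=8
t=4: input=5 -> V=0 FIRE
t=5: input=3 -> V=12
t=6: input=4 -> V=0 FIRE
t=7: input=4 -> V=16
t=8: input=2 -> V=16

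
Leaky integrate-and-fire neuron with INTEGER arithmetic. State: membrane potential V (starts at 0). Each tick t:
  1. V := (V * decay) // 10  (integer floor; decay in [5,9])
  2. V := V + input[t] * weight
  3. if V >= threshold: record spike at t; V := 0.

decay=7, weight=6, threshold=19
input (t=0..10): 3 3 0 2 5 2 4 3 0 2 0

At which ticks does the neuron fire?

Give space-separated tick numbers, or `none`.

t=0: input=3 -> V=18
t=1: input=3 -> V=0 FIRE
t=2: input=0 -> V=0
t=3: input=2 -> V=12
t=4: input=5 -> V=0 FIRE
t=5: input=2 -> V=12
t=6: input=4 -> V=0 FIRE
t=7: input=3 -> V=18
t=8: input=0 -> V=12
t=9: input=2 -> V=0 FIRE
t=10: input=0 -> V=0

Answer: 1 4 6 9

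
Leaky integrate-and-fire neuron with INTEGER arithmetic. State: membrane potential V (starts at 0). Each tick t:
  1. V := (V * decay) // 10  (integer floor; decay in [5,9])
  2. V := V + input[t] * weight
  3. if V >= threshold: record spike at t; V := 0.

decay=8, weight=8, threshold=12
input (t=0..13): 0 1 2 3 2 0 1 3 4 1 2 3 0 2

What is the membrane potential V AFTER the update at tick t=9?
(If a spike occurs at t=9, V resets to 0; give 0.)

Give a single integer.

t=0: input=0 -> V=0
t=1: input=1 -> V=8
t=2: input=2 -> V=0 FIRE
t=3: input=3 -> V=0 FIRE
t=4: input=2 -> V=0 FIRE
t=5: input=0 -> V=0
t=6: input=1 -> V=8
t=7: input=3 -> V=0 FIRE
t=8: input=4 -> V=0 FIRE
t=9: input=1 -> V=8
t=10: input=2 -> V=0 FIRE
t=11: input=3 -> V=0 FIRE
t=12: input=0 -> V=0
t=13: input=2 -> V=0 FIRE

Answer: 8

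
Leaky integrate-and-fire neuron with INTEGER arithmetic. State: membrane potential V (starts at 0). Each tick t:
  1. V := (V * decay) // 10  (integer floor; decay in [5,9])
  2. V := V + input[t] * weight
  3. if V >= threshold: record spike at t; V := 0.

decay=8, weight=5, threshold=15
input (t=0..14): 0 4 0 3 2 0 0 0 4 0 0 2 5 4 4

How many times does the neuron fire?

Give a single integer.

t=0: input=0 -> V=0
t=1: input=4 -> V=0 FIRE
t=2: input=0 -> V=0
t=3: input=3 -> V=0 FIRE
t=4: input=2 -> V=10
t=5: input=0 -> V=8
t=6: input=0 -> V=6
t=7: input=0 -> V=4
t=8: input=4 -> V=0 FIRE
t=9: input=0 -> V=0
t=10: input=0 -> V=0
t=11: input=2 -> V=10
t=12: input=5 -> V=0 FIRE
t=13: input=4 -> V=0 FIRE
t=14: input=4 -> V=0 FIRE

Answer: 6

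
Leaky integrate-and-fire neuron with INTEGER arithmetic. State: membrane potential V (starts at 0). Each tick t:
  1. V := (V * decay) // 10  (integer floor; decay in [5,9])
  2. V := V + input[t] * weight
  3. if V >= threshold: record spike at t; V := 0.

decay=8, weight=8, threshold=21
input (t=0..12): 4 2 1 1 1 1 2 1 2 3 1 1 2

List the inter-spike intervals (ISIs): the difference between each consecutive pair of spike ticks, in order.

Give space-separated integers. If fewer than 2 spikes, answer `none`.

Answer: 3 3 2 1 3

Derivation:
t=0: input=4 -> V=0 FIRE
t=1: input=2 -> V=16
t=2: input=1 -> V=20
t=3: input=1 -> V=0 FIRE
t=4: input=1 -> V=8
t=5: input=1 -> V=14
t=6: input=2 -> V=0 FIRE
t=7: input=1 -> V=8
t=8: input=2 -> V=0 FIRE
t=9: input=3 -> V=0 FIRE
t=10: input=1 -> V=8
t=11: input=1 -> V=14
t=12: input=2 -> V=0 FIRE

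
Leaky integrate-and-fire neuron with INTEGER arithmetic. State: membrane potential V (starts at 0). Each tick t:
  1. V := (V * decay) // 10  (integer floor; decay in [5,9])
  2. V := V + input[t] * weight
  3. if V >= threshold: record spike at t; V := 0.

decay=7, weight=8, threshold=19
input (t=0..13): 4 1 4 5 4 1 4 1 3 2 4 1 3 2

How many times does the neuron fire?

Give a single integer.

Answer: 8

Derivation:
t=0: input=4 -> V=0 FIRE
t=1: input=1 -> V=8
t=2: input=4 -> V=0 FIRE
t=3: input=5 -> V=0 FIRE
t=4: input=4 -> V=0 FIRE
t=5: input=1 -> V=8
t=6: input=4 -> V=0 FIRE
t=7: input=1 -> V=8
t=8: input=3 -> V=0 FIRE
t=9: input=2 -> V=16
t=10: input=4 -> V=0 FIRE
t=11: input=1 -> V=8
t=12: input=3 -> V=0 FIRE
t=13: input=2 -> V=16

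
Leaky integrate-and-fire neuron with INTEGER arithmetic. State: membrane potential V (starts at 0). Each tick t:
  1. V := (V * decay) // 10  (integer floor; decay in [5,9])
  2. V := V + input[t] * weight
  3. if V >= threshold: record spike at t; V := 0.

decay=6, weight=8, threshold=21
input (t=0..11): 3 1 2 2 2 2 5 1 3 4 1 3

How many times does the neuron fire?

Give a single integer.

t=0: input=3 -> V=0 FIRE
t=1: input=1 -> V=8
t=2: input=2 -> V=20
t=3: input=2 -> V=0 FIRE
t=4: input=2 -> V=16
t=5: input=2 -> V=0 FIRE
t=6: input=5 -> V=0 FIRE
t=7: input=1 -> V=8
t=8: input=3 -> V=0 FIRE
t=9: input=4 -> V=0 FIRE
t=10: input=1 -> V=8
t=11: input=3 -> V=0 FIRE

Answer: 7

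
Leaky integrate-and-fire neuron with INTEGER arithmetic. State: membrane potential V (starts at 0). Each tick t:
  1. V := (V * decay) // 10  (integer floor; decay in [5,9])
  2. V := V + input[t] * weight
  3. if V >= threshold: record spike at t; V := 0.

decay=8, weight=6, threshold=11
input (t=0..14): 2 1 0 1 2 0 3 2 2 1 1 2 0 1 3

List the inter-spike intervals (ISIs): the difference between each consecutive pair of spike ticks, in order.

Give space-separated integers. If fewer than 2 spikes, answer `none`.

Answer: 4 2 1 1 3 3

Derivation:
t=0: input=2 -> V=0 FIRE
t=1: input=1 -> V=6
t=2: input=0 -> V=4
t=3: input=1 -> V=9
t=4: input=2 -> V=0 FIRE
t=5: input=0 -> V=0
t=6: input=3 -> V=0 FIRE
t=7: input=2 -> V=0 FIRE
t=8: input=2 -> V=0 FIRE
t=9: input=1 -> V=6
t=10: input=1 -> V=10
t=11: input=2 -> V=0 FIRE
t=12: input=0 -> V=0
t=13: input=1 -> V=6
t=14: input=3 -> V=0 FIRE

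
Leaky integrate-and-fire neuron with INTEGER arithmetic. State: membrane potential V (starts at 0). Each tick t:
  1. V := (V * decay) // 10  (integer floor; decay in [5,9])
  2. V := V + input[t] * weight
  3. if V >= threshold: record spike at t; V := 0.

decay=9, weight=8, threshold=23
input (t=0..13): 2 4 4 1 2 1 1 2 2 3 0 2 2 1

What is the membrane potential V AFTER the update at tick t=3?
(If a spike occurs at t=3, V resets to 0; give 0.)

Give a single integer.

t=0: input=2 -> V=16
t=1: input=4 -> V=0 FIRE
t=2: input=4 -> V=0 FIRE
t=3: input=1 -> V=8
t=4: input=2 -> V=0 FIRE
t=5: input=1 -> V=8
t=6: input=1 -> V=15
t=7: input=2 -> V=0 FIRE
t=8: input=2 -> V=16
t=9: input=3 -> V=0 FIRE
t=10: input=0 -> V=0
t=11: input=2 -> V=16
t=12: input=2 -> V=0 FIRE
t=13: input=1 -> V=8

Answer: 8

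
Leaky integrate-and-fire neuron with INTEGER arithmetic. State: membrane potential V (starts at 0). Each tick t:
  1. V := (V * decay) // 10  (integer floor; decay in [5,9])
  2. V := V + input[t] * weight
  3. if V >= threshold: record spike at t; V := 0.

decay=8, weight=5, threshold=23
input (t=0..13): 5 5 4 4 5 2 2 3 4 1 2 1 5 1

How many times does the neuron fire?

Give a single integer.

Answer: 7

Derivation:
t=0: input=5 -> V=0 FIRE
t=1: input=5 -> V=0 FIRE
t=2: input=4 -> V=20
t=3: input=4 -> V=0 FIRE
t=4: input=5 -> V=0 FIRE
t=5: input=2 -> V=10
t=6: input=2 -> V=18
t=7: input=3 -> V=0 FIRE
t=8: input=4 -> V=20
t=9: input=1 -> V=21
t=10: input=2 -> V=0 FIRE
t=11: input=1 -> V=5
t=12: input=5 -> V=0 FIRE
t=13: input=1 -> V=5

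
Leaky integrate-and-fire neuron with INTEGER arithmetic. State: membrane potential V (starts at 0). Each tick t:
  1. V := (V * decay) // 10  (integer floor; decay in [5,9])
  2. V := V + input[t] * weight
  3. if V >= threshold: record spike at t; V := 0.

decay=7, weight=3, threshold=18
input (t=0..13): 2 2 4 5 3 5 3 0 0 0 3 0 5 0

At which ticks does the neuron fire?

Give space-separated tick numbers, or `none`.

t=0: input=2 -> V=6
t=1: input=2 -> V=10
t=2: input=4 -> V=0 FIRE
t=3: input=5 -> V=15
t=4: input=3 -> V=0 FIRE
t=5: input=5 -> V=15
t=6: input=3 -> V=0 FIRE
t=7: input=0 -> V=0
t=8: input=0 -> V=0
t=9: input=0 -> V=0
t=10: input=3 -> V=9
t=11: input=0 -> V=6
t=12: input=5 -> V=0 FIRE
t=13: input=0 -> V=0

Answer: 2 4 6 12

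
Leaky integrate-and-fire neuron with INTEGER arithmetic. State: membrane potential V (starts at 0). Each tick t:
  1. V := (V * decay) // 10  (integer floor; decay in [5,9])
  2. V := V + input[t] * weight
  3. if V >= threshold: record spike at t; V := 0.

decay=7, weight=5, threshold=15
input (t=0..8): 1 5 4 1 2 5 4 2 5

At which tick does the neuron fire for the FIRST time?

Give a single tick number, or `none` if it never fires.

Answer: 1

Derivation:
t=0: input=1 -> V=5
t=1: input=5 -> V=0 FIRE
t=2: input=4 -> V=0 FIRE
t=3: input=1 -> V=5
t=4: input=2 -> V=13
t=5: input=5 -> V=0 FIRE
t=6: input=4 -> V=0 FIRE
t=7: input=2 -> V=10
t=8: input=5 -> V=0 FIRE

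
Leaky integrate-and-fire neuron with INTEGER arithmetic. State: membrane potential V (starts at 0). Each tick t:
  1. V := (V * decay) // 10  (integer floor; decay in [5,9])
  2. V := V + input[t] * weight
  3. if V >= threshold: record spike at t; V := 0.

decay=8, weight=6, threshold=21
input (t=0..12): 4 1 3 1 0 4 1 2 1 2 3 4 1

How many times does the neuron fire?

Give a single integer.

t=0: input=4 -> V=0 FIRE
t=1: input=1 -> V=6
t=2: input=3 -> V=0 FIRE
t=3: input=1 -> V=6
t=4: input=0 -> V=4
t=5: input=4 -> V=0 FIRE
t=6: input=1 -> V=6
t=7: input=2 -> V=16
t=8: input=1 -> V=18
t=9: input=2 -> V=0 FIRE
t=10: input=3 -> V=18
t=11: input=4 -> V=0 FIRE
t=12: input=1 -> V=6

Answer: 5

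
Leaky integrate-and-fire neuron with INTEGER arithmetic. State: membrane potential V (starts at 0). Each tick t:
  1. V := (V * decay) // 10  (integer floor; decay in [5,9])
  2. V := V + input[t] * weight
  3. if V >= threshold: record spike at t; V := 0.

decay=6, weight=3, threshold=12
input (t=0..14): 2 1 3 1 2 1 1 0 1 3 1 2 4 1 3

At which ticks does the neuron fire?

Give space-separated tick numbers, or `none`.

Answer: 2 9 12

Derivation:
t=0: input=2 -> V=6
t=1: input=1 -> V=6
t=2: input=3 -> V=0 FIRE
t=3: input=1 -> V=3
t=4: input=2 -> V=7
t=5: input=1 -> V=7
t=6: input=1 -> V=7
t=7: input=0 -> V=4
t=8: input=1 -> V=5
t=9: input=3 -> V=0 FIRE
t=10: input=1 -> V=3
t=11: input=2 -> V=7
t=12: input=4 -> V=0 FIRE
t=13: input=1 -> V=3
t=14: input=3 -> V=10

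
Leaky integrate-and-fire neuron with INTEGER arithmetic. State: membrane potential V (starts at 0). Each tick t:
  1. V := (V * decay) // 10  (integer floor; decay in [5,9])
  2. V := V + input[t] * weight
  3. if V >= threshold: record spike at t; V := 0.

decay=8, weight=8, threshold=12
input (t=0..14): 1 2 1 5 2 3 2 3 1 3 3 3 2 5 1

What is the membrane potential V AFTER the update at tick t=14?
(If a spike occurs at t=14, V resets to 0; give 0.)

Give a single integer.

t=0: input=1 -> V=8
t=1: input=2 -> V=0 FIRE
t=2: input=1 -> V=8
t=3: input=5 -> V=0 FIRE
t=4: input=2 -> V=0 FIRE
t=5: input=3 -> V=0 FIRE
t=6: input=2 -> V=0 FIRE
t=7: input=3 -> V=0 FIRE
t=8: input=1 -> V=8
t=9: input=3 -> V=0 FIRE
t=10: input=3 -> V=0 FIRE
t=11: input=3 -> V=0 FIRE
t=12: input=2 -> V=0 FIRE
t=13: input=5 -> V=0 FIRE
t=14: input=1 -> V=8

Answer: 8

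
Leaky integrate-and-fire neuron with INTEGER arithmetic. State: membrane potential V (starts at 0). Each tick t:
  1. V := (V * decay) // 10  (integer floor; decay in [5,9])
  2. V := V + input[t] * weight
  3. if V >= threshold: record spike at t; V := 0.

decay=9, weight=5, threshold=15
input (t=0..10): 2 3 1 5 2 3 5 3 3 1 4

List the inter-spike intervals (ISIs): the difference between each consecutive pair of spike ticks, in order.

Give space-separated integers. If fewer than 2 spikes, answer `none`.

t=0: input=2 -> V=10
t=1: input=3 -> V=0 FIRE
t=2: input=1 -> V=5
t=3: input=5 -> V=0 FIRE
t=4: input=2 -> V=10
t=5: input=3 -> V=0 FIRE
t=6: input=5 -> V=0 FIRE
t=7: input=3 -> V=0 FIRE
t=8: input=3 -> V=0 FIRE
t=9: input=1 -> V=5
t=10: input=4 -> V=0 FIRE

Answer: 2 2 1 1 1 2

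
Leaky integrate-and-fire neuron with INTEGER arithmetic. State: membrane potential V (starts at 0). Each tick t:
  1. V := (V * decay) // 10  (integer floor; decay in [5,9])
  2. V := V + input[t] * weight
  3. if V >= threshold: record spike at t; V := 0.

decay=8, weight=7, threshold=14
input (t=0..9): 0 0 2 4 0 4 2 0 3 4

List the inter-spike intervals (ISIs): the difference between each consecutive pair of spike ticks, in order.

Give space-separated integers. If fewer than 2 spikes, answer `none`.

Answer: 1 2 1 2 1

Derivation:
t=0: input=0 -> V=0
t=1: input=0 -> V=0
t=2: input=2 -> V=0 FIRE
t=3: input=4 -> V=0 FIRE
t=4: input=0 -> V=0
t=5: input=4 -> V=0 FIRE
t=6: input=2 -> V=0 FIRE
t=7: input=0 -> V=0
t=8: input=3 -> V=0 FIRE
t=9: input=4 -> V=0 FIRE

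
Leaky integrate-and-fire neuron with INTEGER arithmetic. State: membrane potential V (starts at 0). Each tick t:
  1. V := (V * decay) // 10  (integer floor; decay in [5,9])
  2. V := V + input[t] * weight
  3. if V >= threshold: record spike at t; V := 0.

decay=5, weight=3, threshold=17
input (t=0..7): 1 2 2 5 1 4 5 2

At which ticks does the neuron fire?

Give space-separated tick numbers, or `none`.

Answer: 3 6

Derivation:
t=0: input=1 -> V=3
t=1: input=2 -> V=7
t=2: input=2 -> V=9
t=3: input=5 -> V=0 FIRE
t=4: input=1 -> V=3
t=5: input=4 -> V=13
t=6: input=5 -> V=0 FIRE
t=7: input=2 -> V=6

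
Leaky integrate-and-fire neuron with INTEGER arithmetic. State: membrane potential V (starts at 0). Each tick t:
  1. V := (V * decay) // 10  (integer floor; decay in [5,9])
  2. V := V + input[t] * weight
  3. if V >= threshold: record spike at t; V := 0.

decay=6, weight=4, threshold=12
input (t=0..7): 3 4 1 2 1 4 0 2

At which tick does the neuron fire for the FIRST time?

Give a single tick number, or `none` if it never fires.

t=0: input=3 -> V=0 FIRE
t=1: input=4 -> V=0 FIRE
t=2: input=1 -> V=4
t=3: input=2 -> V=10
t=4: input=1 -> V=10
t=5: input=4 -> V=0 FIRE
t=6: input=0 -> V=0
t=7: input=2 -> V=8

Answer: 0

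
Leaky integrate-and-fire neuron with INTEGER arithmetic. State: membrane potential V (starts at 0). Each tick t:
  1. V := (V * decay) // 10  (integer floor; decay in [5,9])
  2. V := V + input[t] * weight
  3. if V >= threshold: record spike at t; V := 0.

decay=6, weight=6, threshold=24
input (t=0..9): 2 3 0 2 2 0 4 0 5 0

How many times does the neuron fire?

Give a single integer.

Answer: 3

Derivation:
t=0: input=2 -> V=12
t=1: input=3 -> V=0 FIRE
t=2: input=0 -> V=0
t=3: input=2 -> V=12
t=4: input=2 -> V=19
t=5: input=0 -> V=11
t=6: input=4 -> V=0 FIRE
t=7: input=0 -> V=0
t=8: input=5 -> V=0 FIRE
t=9: input=0 -> V=0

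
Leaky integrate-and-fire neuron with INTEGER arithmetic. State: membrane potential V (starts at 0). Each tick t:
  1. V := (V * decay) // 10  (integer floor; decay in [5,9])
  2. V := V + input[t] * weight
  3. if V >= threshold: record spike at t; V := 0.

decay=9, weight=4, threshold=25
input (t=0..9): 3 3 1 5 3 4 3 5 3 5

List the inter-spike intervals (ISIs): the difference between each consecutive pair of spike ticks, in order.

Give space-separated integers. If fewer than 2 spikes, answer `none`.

Answer: 2 2 2

Derivation:
t=0: input=3 -> V=12
t=1: input=3 -> V=22
t=2: input=1 -> V=23
t=3: input=5 -> V=0 FIRE
t=4: input=3 -> V=12
t=5: input=4 -> V=0 FIRE
t=6: input=3 -> V=12
t=7: input=5 -> V=0 FIRE
t=8: input=3 -> V=12
t=9: input=5 -> V=0 FIRE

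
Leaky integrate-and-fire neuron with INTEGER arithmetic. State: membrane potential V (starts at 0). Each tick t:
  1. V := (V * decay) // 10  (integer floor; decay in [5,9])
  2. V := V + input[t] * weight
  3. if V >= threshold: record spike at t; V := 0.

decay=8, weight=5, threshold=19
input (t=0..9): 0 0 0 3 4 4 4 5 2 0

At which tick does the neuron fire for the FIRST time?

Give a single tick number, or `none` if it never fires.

t=0: input=0 -> V=0
t=1: input=0 -> V=0
t=2: input=0 -> V=0
t=3: input=3 -> V=15
t=4: input=4 -> V=0 FIRE
t=5: input=4 -> V=0 FIRE
t=6: input=4 -> V=0 FIRE
t=7: input=5 -> V=0 FIRE
t=8: input=2 -> V=10
t=9: input=0 -> V=8

Answer: 4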